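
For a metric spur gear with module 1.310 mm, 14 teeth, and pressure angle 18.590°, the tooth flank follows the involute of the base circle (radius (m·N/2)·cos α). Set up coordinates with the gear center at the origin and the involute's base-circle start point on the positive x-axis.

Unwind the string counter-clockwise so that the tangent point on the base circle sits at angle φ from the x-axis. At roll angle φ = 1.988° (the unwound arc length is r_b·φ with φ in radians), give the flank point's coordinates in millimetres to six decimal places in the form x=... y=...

x=8.696777 y=0.000121

pitch radius r_p = m·N/2 = 1.310·14/2 = 9.170000
base radius r_b = r_p·cos α = 9.170000·cos 18.590° = 8.691547
roll angle φ = 1.988° = 0.03469715 rad
x = r_b·(cos φ + φ·sin φ) = 8.691547·(0.99939811 + 0.03469715·0.03469018) = 8.696777
y = r_b·(sin φ − φ·cos φ) = 8.691547·(0.03469018 − 0.03469715·0.99939811) = 0.000121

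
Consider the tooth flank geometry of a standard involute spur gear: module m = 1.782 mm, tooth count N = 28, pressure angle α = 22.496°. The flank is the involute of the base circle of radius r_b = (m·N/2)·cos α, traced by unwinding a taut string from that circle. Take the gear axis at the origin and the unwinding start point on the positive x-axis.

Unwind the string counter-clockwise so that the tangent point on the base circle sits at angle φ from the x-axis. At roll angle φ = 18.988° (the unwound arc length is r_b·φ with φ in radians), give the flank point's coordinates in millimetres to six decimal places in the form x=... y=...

pitch radius r_p = m·N/2 = 1.782·28/2 = 24.948000
base radius r_b = r_p·cos α = 24.948000·cos 22.496° = 23.049613
roll angle φ = 18.988° = 0.33140312 rad
x = r_b·(cos φ + φ·sin φ) = 23.049613·(0.94558674 + 0.33140312·0.32537012) = 24.280818
y = r_b·(sin φ − φ·cos φ) = 23.049613·(0.32537012 − 0.33140312·0.94558674) = 0.276589

x=24.280818 y=0.276589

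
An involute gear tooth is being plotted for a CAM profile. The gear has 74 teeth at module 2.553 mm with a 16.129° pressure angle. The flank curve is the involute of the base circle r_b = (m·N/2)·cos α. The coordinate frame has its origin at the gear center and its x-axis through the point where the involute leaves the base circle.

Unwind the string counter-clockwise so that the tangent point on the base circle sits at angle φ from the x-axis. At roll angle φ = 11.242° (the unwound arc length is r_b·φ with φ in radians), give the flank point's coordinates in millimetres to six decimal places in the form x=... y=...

x=92.472839 y=0.227605

pitch radius r_p = m·N/2 = 2.553·74/2 = 94.461000
base radius r_b = r_p·cos α = 94.461000·cos 16.129° = 90.742889
roll angle φ = 11.242° = 0.19620991 rad
x = r_b·(cos φ + φ·sin φ) = 90.742889·(0.98081251 + 0.19620991·0.19495338) = 92.472839
y = r_b·(sin φ − φ·cos φ) = 90.742889·(0.19495338 − 0.19620991·0.98081251) = 0.227605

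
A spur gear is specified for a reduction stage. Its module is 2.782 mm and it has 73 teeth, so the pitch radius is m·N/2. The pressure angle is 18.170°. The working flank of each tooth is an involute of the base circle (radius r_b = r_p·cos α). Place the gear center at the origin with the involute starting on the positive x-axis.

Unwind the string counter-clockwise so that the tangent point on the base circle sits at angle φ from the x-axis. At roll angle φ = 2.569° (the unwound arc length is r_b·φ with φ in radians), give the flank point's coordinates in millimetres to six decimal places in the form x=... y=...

pitch radius r_p = m·N/2 = 2.782·73/2 = 101.543000
base radius r_b = r_p·cos α = 101.543000·cos 18.170° = 96.479605
roll angle φ = 2.569° = 0.04483751 rad
x = r_b·(cos φ + φ·sin φ) = 96.479605·(0.99899497 + 0.04483751·0.04482249) = 96.576538
y = r_b·(sin φ − φ·cos φ) = 96.479605·(0.04482249 − 0.04483751·0.99899497) = 0.002898

x=96.576538 y=0.002898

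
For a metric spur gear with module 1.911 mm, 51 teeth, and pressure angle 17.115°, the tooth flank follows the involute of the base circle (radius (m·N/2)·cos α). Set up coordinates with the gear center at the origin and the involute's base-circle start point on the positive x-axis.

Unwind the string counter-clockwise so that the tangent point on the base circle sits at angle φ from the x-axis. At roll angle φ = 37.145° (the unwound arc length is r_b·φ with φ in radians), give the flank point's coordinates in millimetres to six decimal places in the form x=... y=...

pitch radius r_p = m·N/2 = 1.911·51/2 = 48.730500
base radius r_b = r_p·cos α = 48.730500·cos 17.115° = 46.572519
roll angle φ = 37.145° = 0.64830255 rad
x = r_b·(cos φ + φ·sin φ) = 46.572519·(0.79710992 + 0.64830255·0.60383422) = 55.355033
y = r_b·(sin φ − φ·cos φ) = 46.572519·(0.60383422 − 0.64830255·0.79710992) = 4.054875

x=55.355033 y=4.054875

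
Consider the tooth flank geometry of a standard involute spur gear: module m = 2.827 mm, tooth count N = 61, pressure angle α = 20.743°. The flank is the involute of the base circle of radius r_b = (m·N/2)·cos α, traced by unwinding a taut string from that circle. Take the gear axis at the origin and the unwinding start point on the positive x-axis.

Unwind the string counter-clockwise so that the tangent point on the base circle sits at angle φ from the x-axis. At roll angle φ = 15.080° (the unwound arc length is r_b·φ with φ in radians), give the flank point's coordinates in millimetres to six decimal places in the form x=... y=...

pitch radius r_p = m·N/2 = 2.827·61/2 = 86.223500
base radius r_b = r_p·cos α = 86.223500·cos 20.743° = 80.634362
roll angle φ = 15.080° = 0.26319565 rad
x = r_b·(cos φ + φ·sin φ) = 80.634362·(0.96556351 + 0.26319565·0.26016748) = 83.379031
y = r_b·(sin φ − φ·cos φ) = 80.634362·(0.26016748 − 0.26319565·0.96556351) = 0.486658

x=83.379031 y=0.486658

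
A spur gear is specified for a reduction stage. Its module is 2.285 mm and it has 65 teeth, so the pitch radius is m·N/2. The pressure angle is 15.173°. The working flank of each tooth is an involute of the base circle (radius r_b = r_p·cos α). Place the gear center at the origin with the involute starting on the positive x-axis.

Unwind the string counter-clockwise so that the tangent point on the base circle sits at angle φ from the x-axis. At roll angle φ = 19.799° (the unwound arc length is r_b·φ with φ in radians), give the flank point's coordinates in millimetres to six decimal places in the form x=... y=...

x=75.826086 y=0.974105

pitch radius r_p = m·N/2 = 2.285·65/2 = 74.262500
base radius r_b = r_p·cos α = 74.262500·cos 15.173° = 71.673705
roll angle φ = 19.799° = 0.34555774 rad
x = r_b·(cos φ + φ·sin φ) = 71.673705·(0.94088668 + 0.34555774·0.33872150) = 75.826086
y = r_b·(sin φ − φ·cos φ) = 71.673705·(0.33872150 − 0.34555774·0.94088668) = 0.974105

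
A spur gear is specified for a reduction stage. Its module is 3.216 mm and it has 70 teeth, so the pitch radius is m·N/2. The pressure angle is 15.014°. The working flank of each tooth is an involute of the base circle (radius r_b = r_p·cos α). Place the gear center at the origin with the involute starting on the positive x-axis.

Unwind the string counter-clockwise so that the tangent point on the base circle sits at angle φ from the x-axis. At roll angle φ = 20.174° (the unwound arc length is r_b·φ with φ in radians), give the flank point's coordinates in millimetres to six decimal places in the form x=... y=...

pitch radius r_p = m·N/2 = 3.216·70/2 = 112.560000
base radius r_b = r_p·cos α = 112.560000·cos 15.014° = 108.717489
roll angle φ = 20.174° = 0.35210272 rad
x = r_b·(cos φ + φ·sin φ) = 108.717489·(0.93864962 + 0.35210272·0.34487229) = 115.249246
y = r_b·(sin φ − φ·cos φ) = 108.717489·(0.34487229 − 0.35210272·0.93864962) = 1.562401

x=115.249246 y=1.562401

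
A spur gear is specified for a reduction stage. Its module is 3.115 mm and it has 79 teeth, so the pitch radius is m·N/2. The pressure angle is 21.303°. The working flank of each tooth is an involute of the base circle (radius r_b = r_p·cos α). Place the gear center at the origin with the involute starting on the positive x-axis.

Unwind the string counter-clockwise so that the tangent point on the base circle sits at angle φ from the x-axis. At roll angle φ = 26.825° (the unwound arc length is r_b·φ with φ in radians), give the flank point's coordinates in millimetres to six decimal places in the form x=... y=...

x=126.518970 y=3.836178

pitch radius r_p = m·N/2 = 3.115·79/2 = 123.042500
base radius r_b = r_p·cos α = 123.042500·cos 21.303° = 114.635277
roll angle φ = 26.825° = 0.46818457 rad
x = r_b·(cos φ + φ·sin φ) = 114.635277·(0.89238900 + 0.46818457·0.45126696) = 126.518970
y = r_b·(sin φ − φ·cos φ) = 114.635277·(0.45126696 − 0.46818457·0.89238900) = 3.836178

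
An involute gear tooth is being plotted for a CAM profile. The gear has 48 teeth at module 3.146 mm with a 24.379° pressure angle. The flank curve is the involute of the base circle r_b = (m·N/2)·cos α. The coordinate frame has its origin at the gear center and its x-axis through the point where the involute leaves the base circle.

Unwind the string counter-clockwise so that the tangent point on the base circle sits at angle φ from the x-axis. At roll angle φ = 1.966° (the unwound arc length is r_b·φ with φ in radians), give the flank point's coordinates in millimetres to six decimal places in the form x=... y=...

pitch radius r_p = m·N/2 = 3.146·48/2 = 75.504000
base radius r_b = r_p·cos α = 75.504000·cos 24.379° = 68.771687
roll angle φ = 1.966° = 0.03431317 rad
x = r_b·(cos φ + φ·sin φ) = 68.771687·(0.99941136 + 0.03431317·0.03430644) = 68.812160
y = r_b·(sin φ − φ·cos φ) = 68.771687·(0.03430644 − 0.03431317·0.99941136) = 0.000926

x=68.812160 y=0.000926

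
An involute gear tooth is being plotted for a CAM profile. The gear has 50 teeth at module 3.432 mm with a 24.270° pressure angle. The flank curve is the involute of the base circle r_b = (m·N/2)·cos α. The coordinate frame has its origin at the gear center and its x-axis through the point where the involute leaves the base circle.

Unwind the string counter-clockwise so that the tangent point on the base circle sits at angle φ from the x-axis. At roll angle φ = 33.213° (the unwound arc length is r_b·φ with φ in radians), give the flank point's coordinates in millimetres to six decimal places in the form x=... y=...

x=90.274750 y=4.909887

pitch radius r_p = m·N/2 = 3.432·50/2 = 85.800000
base radius r_b = r_p·cos α = 85.800000·cos 24.270° = 78.216878
roll angle φ = 33.213° = 0.57967620 rad
x = r_b·(cos φ + φ·sin φ) = 78.216878·(0.83664005 + 0.57967620·0.54775307) = 90.274750
y = r_b·(sin φ − φ·cos φ) = 78.216878·(0.54775307 − 0.57967620·0.83664005) = 4.909887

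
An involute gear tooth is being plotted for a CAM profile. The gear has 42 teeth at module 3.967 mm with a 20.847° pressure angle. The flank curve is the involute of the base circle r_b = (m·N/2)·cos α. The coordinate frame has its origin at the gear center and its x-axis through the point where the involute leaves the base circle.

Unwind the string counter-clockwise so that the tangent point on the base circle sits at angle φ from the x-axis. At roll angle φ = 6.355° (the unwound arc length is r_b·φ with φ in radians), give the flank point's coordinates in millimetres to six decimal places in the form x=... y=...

pitch radius r_p = m·N/2 = 3.967·42/2 = 83.307000
base radius r_b = r_p·cos α = 83.307000·cos 20.847° = 77.853229
roll angle φ = 6.355° = 0.11091567 rad
x = r_b·(cos φ + φ·sin φ) = 77.853229·(0.99385516 + 0.11091567·0.11068839) = 78.330644
y = r_b·(sin φ − φ·cos φ) = 77.853229·(0.11068839 − 0.11091567·0.99385516) = 0.035367

x=78.330644 y=0.035367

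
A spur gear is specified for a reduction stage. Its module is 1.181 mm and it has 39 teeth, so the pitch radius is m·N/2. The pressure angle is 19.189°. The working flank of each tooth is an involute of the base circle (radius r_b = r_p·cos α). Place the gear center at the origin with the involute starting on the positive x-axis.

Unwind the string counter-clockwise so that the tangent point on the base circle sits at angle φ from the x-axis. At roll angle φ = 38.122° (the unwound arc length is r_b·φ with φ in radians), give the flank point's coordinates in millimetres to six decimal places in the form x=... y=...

pitch radius r_p = m·N/2 = 1.181·39/2 = 23.029500
base radius r_b = r_p·cos α = 23.029500·cos 19.189° = 21.749969
roll angle φ = 38.122° = 0.66535442 rad
x = r_b·(cos φ + φ·sin φ) = 21.749969·(0.78669804 + 0.66535442·0.61733799) = 26.044427
y = r_b·(sin φ − φ·cos φ) = 21.749969·(0.61733799 − 0.66535442·0.78669804) = 2.042430

x=26.044427 y=2.042430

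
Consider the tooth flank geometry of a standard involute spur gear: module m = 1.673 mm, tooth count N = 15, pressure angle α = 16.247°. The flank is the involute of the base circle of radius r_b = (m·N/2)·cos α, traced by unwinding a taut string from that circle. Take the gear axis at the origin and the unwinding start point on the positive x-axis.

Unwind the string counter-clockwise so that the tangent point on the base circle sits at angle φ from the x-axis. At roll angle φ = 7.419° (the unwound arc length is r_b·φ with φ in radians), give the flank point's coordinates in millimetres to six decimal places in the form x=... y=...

pitch radius r_p = m·N/2 = 1.673·15/2 = 12.547500
base radius r_b = r_p·cos α = 12.547500·cos 16.247° = 12.046409
roll angle φ = 7.419° = 0.12948598 rad
x = r_b·(cos φ + φ·sin φ) = 12.046409·(0.99162840 + 0.12948598·0.12912444) = 12.146975
y = r_b·(sin φ − φ·cos φ) = 12.046409·(0.12912444 − 0.12948598·0.99162840) = 0.008703

x=12.146975 y=0.008703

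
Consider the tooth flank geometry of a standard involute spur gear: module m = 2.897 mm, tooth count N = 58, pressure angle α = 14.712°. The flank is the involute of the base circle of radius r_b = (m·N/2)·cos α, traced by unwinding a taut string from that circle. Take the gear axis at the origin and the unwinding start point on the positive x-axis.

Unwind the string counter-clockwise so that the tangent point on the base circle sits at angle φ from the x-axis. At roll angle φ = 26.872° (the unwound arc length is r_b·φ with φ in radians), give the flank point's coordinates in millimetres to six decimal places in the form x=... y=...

pitch radius r_p = m·N/2 = 2.897·58/2 = 84.013000
base radius r_b = r_p·cos α = 84.013000·cos 14.712° = 81.258599
roll angle φ = 26.872° = 0.46900488 rad
x = r_b·(cos φ + φ·sin φ) = 81.258599·(0.89201852 + 0.46900488·0.45199884) = 89.710158
y = r_b·(sin φ − φ·cos φ) = 81.258599·(0.45199884 − 0.46900488·0.89201852) = 2.733361

x=89.710158 y=2.733361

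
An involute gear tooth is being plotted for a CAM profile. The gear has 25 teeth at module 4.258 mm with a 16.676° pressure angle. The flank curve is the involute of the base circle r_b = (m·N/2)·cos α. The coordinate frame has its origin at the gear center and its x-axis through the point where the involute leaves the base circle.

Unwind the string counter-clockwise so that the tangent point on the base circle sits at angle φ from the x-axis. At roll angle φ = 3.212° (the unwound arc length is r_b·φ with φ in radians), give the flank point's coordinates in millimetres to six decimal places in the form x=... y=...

x=51.066560 y=0.002993

pitch radius r_p = m·N/2 = 4.258·25/2 = 53.225000
base radius r_b = r_p·cos α = 53.225000·cos 16.676° = 50.986504
roll angle φ = 3.212° = 0.05605998 rad
x = r_b·(cos φ + φ·sin φ) = 50.986504·(0.99842905 + 0.05605998·0.05603062) = 51.066560
y = r_b·(sin φ − φ·cos φ) = 50.986504·(0.05603062 − 0.05605998·0.99842905) = 0.002993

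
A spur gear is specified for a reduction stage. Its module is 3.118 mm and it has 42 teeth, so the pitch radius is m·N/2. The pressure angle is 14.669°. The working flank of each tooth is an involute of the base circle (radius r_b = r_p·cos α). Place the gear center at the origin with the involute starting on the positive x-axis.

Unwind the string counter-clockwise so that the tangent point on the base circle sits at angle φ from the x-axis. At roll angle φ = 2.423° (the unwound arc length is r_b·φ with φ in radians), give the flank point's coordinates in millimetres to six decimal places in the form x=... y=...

pitch radius r_p = m·N/2 = 3.118·42/2 = 65.478000
base radius r_b = r_p·cos α = 65.478000·cos 14.669° = 63.343739
roll angle φ = 2.423° = 0.04228933 rad
x = r_b·(cos φ + φ·sin φ) = 63.343739·(0.99910594 + 0.04228933·0.04227672) = 63.400355
y = r_b·(sin φ − φ·cos φ) = 63.343739·(0.04227672 − 0.04228933·0.99910594) = 0.001597

x=63.400355 y=0.001597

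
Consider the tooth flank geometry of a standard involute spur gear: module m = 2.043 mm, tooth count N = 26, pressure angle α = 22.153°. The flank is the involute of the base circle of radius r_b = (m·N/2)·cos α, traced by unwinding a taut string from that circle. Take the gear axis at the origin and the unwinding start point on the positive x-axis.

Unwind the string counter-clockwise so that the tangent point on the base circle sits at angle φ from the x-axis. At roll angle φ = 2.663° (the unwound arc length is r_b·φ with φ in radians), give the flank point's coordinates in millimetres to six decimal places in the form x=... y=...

pitch radius r_p = m·N/2 = 2.043·26/2 = 26.559000
base radius r_b = r_p·cos α = 26.559000·cos 22.153° = 24.598420
roll angle φ = 2.663° = 0.04647812 rad
x = r_b·(cos φ + φ·sin φ) = 24.598420·(0.99892009 + 0.04647812·0.04646139) = 24.624975
y = r_b·(sin φ − φ·cos φ) = 24.598420·(0.04646139 − 0.04647812·0.99892009) = 0.000823

x=24.624975 y=0.000823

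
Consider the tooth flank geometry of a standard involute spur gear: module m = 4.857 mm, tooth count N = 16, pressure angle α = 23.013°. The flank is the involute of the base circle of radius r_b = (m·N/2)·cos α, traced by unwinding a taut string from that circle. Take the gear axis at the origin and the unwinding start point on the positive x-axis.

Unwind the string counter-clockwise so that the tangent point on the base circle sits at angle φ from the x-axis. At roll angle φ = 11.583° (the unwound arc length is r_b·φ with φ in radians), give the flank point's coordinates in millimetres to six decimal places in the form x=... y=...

pitch radius r_p = m·N/2 = 4.857·16/2 = 38.856000
base radius r_b = r_p·cos α = 38.856000·cos 23.013° = 35.763691
roll angle φ = 11.583° = 0.20216149 rad
x = r_b·(cos φ + φ·sin φ) = 35.763691·(0.97963487 + 0.20216149·0.20078727) = 36.487059
y = r_b·(sin φ − φ·cos φ) = 35.763691·(0.20078727 − 0.20216149·0.97963487) = 0.098094

x=36.487059 y=0.098094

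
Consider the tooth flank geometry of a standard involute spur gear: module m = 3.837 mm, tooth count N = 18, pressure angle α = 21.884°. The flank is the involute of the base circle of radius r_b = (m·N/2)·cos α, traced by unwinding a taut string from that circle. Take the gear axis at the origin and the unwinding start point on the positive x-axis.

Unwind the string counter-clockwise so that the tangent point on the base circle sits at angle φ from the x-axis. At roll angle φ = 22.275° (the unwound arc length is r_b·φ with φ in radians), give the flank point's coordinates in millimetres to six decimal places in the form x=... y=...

x=34.375493 y=0.618216

pitch radius r_p = m·N/2 = 3.837·18/2 = 34.533000
base radius r_b = r_p·cos α = 34.533000·cos 21.884° = 32.044565
roll angle φ = 22.275° = 0.38877209 rad
x = r_b·(cos φ + φ·sin φ) = 32.044565·(0.92537520 + 0.38877209·0.37905242) = 34.375493
y = r_b·(sin φ − φ·cos φ) = 32.044565·(0.37905242 − 0.38877209·0.92537520) = 0.618216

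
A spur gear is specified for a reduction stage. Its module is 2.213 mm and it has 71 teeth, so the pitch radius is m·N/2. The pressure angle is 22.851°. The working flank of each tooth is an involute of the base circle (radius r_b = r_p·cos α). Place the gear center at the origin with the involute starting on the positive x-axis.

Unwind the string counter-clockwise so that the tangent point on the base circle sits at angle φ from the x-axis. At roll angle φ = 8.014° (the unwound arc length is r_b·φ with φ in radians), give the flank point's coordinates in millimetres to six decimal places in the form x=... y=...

x=73.100534 y=0.065906

pitch radius r_p = m·N/2 = 2.213·71/2 = 78.561500
base radius r_b = r_p·cos α = 78.561500·cos 22.851° = 72.395825
roll angle φ = 8.014° = 0.13987069 rad
x = r_b·(cos φ + φ·sin φ) = 72.395825·(0.99023403 + 0.13987069·0.13941506) = 73.100534
y = r_b·(sin φ − φ·cos φ) = 72.395825·(0.13941506 − 0.13987069·0.99023403) = 0.065906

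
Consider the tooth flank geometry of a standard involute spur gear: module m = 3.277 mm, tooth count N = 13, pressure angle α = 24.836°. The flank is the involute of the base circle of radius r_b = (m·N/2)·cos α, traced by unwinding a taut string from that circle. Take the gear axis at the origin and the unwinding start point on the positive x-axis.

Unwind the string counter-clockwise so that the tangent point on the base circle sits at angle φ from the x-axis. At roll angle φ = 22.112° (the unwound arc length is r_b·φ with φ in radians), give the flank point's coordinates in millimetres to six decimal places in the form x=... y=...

x=20.716878 y=0.364885

pitch radius r_p = m·N/2 = 3.277·13/2 = 21.300500
base radius r_b = r_p·cos α = 21.300500·cos 24.836° = 19.330497
roll angle φ = 22.112° = 0.38592720 rad
x = r_b·(cos φ + φ·sin φ) = 19.330497·(0.92644981 + 0.38592720·0.37641831) = 20.716878
y = r_b·(sin φ − φ·cos φ) = 19.330497·(0.37641831 − 0.38592720·0.92644981) = 0.364885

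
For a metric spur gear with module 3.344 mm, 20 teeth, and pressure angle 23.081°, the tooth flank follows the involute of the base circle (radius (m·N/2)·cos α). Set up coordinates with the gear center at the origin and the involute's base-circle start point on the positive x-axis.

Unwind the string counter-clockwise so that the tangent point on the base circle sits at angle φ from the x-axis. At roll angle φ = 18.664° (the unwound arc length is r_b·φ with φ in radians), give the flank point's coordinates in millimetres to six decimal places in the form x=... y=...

pitch radius r_p = m·N/2 = 3.344·20/2 = 33.440000
base radius r_b = r_p·cos α = 33.440000·cos 23.081° = 30.763180
roll angle φ = 18.664° = 0.32574825 rad
x = r_b·(cos φ + φ·sin φ) = 30.763180·(0.94741154 + 0.32574825·0.32001778) = 32.352306
y = r_b·(sin φ − φ·cos φ) = 30.763180·(0.32001778 − 0.32574825·0.94741154) = 0.350704

x=32.352306 y=0.350704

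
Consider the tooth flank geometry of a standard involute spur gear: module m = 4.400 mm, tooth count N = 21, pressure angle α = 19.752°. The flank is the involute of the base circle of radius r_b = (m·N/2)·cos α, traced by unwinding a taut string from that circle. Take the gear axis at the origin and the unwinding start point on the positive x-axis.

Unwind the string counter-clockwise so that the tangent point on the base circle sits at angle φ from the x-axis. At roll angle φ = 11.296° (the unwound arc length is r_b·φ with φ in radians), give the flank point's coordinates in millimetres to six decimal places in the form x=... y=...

pitch radius r_p = m·N/2 = 4.400·21/2 = 46.200000
base radius r_b = r_p·cos α = 46.200000·cos 19.752° = 43.481787
roll angle φ = 11.296° = 0.19715239 rad
x = r_b·(cos φ + φ·sin φ) = 43.481787·(0.98062834 + 0.19715239·0.19587768) = 44.318641
y = r_b·(sin φ − φ·cos φ) = 43.481787·(0.19587768 − 0.19715239·0.98062834) = 0.110638

x=44.318641 y=0.110638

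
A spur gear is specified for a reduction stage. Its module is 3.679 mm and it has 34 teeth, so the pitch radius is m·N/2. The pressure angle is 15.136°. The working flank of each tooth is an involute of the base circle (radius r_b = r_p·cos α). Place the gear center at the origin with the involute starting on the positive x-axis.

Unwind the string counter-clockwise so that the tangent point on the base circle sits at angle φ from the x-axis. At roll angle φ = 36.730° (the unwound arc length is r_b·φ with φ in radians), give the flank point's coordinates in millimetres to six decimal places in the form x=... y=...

pitch radius r_p = m·N/2 = 3.679·34/2 = 62.543000
base radius r_b = r_p·cos α = 62.543000·cos 15.136° = 60.373306
roll angle φ = 36.730° = 0.64105943 rad
x = r_b·(cos φ + φ·sin φ) = 60.373306·(0.80146262 + 0.64105943·0.59804487) = 71.533005
y = r_b·(sin φ − φ·cos φ) = 60.373306·(0.59804487 − 0.64105943·0.80146262) = 5.087037

x=71.533005 y=5.087037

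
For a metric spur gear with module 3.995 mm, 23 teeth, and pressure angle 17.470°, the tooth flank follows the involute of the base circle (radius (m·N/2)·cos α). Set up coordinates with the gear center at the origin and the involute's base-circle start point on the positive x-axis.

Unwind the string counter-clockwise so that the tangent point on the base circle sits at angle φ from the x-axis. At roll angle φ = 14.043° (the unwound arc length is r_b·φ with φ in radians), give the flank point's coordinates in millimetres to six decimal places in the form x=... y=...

x=45.119952 y=0.213789

pitch radius r_p = m·N/2 = 3.995·23/2 = 45.942500
base radius r_b = r_p·cos α = 45.942500·cos 17.470° = 43.823369
roll angle φ = 14.043° = 0.24509659 rad
x = r_b·(cos φ + φ·sin φ) = 43.823369·(0.97011389 + 0.24509659·0.24265003) = 45.119952
y = r_b·(sin φ − φ·cos φ) = 43.823369·(0.24265003 − 0.24509659·0.97011389) = 0.213789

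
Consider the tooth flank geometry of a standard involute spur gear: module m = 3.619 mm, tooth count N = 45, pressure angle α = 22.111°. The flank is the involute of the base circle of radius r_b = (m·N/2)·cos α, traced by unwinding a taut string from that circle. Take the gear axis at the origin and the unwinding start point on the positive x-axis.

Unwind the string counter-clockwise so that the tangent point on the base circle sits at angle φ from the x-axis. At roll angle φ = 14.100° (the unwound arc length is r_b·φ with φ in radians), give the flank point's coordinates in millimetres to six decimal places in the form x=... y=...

x=77.688889 y=0.372505

pitch radius r_p = m·N/2 = 3.619·45/2 = 81.427500
base radius r_b = r_p·cos α = 81.427500·cos 22.111° = 75.439027
roll angle φ = 14.100° = 0.24609142 rad
x = r_b·(cos φ + φ·sin φ) = 75.439027·(0.96987202 + 0.24609142·0.24361501) = 77.688889
y = r_b·(sin φ − φ·cos φ) = 75.439027·(0.24361501 − 0.24609142·0.96987202) = 0.372505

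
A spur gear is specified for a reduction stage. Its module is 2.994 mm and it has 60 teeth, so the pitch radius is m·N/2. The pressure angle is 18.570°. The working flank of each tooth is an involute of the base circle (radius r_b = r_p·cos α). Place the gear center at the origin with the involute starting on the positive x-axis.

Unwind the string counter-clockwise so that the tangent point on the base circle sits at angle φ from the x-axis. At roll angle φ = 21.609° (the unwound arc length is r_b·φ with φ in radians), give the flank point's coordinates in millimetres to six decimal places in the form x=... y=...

pitch radius r_p = m·N/2 = 2.994·60/2 = 89.820000
base radius r_b = r_p·cos α = 89.820000·cos 18.570° = 85.143547
roll angle φ = 21.609° = 0.37714820 rad
x = r_b·(cos φ + φ·sin φ) = 85.143547·(0.92971865 + 0.37714820·0.36827060) = 90.985352
y = r_b·(sin φ − φ·cos φ) = 85.143547·(0.36827060 − 0.37714820·0.92971865) = 1.500986

x=90.985352 y=1.500986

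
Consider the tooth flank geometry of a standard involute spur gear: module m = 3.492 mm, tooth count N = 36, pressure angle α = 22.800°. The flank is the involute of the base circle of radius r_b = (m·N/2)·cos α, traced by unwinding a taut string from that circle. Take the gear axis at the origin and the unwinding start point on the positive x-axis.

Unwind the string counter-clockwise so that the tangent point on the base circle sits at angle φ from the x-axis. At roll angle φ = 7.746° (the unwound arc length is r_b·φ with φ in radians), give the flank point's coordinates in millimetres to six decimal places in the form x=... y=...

pitch radius r_p = m·N/2 = 3.492·36/2 = 62.856000
base radius r_b = r_p·cos α = 62.856000·cos 22.800° = 57.944630
roll angle φ = 7.746° = 0.13519320 rad
x = r_b·(cos φ + φ·sin φ) = 57.944630·(0.99087531 + 0.13519320·0.13478175) = 58.471746
y = r_b·(sin φ − φ·cos φ) = 57.944630·(0.13478175 − 0.13519320·0.99087531) = 0.047639

x=58.471746 y=0.047639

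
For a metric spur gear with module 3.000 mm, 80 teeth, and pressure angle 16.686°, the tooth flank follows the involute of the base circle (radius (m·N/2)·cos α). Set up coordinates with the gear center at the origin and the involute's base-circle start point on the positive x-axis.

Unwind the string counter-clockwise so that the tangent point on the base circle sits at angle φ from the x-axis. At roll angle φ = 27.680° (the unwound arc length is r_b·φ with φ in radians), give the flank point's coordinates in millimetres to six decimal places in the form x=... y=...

x=127.588434 y=4.220239

pitch radius r_p = m·N/2 = 3.000·80/2 = 120.000000
base radius r_b = r_p·cos α = 120.000000·cos 16.686° = 114.947122
roll angle φ = 27.680° = 0.48310714 rad
x = r_b·(cos φ + φ·sin φ) = 114.947122·(0.88555583 + 0.48310714·0.46453296) = 127.588434
y = r_b·(sin φ − φ·cos φ) = 114.947122·(0.46453296 − 0.48310714·0.88555583) = 4.220239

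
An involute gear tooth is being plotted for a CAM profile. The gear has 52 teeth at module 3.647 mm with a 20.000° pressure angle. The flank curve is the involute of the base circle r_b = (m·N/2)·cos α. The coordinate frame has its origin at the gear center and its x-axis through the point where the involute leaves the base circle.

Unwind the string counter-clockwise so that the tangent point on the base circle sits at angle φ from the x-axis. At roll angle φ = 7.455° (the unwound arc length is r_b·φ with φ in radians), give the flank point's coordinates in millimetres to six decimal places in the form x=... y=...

x=89.854594 y=0.065315

pitch radius r_p = m·N/2 = 3.647·52/2 = 94.822000
base radius r_b = r_p·cos α = 94.822000·cos 20.000° = 89.103534
roll angle φ = 7.455° = 0.13011430 rad
x = r_b·(cos φ + φ·sin φ) = 89.103534·(0.99154707 + 0.13011430·0.12974747) = 89.854594
y = r_b·(sin φ − φ·cos φ) = 89.103534·(0.12974747 − 0.13011430·0.99154707) = 0.065315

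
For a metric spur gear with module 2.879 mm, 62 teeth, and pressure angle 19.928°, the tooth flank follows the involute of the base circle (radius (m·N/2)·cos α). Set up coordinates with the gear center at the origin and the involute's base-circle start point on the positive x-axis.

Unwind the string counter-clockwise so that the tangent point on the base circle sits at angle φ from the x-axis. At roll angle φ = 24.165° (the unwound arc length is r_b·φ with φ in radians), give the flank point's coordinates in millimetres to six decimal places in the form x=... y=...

x=91.038849 y=2.061169

pitch radius r_p = m·N/2 = 2.879·62/2 = 89.249000
base radius r_b = r_p·cos α = 89.249000·cos 19.928° = 83.904919
roll angle φ = 24.165° = 0.42175881 rad
x = r_b·(cos φ + φ·sin φ) = 83.904919·(0.91237035 + 0.42175881·0.40936577) = 91.038849
y = r_b·(sin φ − φ·cos φ) = 83.904919·(0.40936577 − 0.42175881·0.91237035) = 2.061169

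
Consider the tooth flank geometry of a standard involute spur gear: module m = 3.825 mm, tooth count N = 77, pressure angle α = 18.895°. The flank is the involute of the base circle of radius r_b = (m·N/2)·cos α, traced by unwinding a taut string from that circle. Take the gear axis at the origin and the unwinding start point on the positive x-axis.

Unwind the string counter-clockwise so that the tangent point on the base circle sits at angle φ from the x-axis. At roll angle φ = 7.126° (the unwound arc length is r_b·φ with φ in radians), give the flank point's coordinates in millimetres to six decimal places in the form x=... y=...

pitch radius r_p = m·N/2 = 3.825·77/2 = 147.262500
base radius r_b = r_p·cos α = 147.262500·cos 18.895° = 139.327057
roll angle φ = 7.126° = 0.12437216 rad
x = r_b·(cos φ + φ·sin φ) = 139.327057·(0.99227575 + 0.12437216·0.12405177) = 140.400480
y = r_b·(sin φ − φ·cos φ) = 139.327057·(0.12405177 − 0.12437216·0.99227575) = 0.089210

x=140.400480 y=0.089210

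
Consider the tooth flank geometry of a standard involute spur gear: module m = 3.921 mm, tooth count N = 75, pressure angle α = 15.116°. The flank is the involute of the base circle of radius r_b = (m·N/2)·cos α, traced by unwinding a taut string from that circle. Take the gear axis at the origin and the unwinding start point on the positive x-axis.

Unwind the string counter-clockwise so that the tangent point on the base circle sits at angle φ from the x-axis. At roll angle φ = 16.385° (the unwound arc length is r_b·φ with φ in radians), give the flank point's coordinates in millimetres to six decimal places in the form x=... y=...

pitch radius r_p = m·N/2 = 3.921·75/2 = 147.037500
base radius r_b = r_p·cos α = 147.037500·cos 15.116° = 141.949980
roll angle φ = 16.385° = 0.28597220 rad
x = r_b·(cos φ + φ·sin φ) = 141.949980·(0.95938786 + 0.28597220·0.28209030) = 147.636190
y = r_b·(sin φ − φ·cos φ) = 141.949980·(0.28209030 − 0.28597220·0.95938786) = 1.097564

x=147.636190 y=1.097564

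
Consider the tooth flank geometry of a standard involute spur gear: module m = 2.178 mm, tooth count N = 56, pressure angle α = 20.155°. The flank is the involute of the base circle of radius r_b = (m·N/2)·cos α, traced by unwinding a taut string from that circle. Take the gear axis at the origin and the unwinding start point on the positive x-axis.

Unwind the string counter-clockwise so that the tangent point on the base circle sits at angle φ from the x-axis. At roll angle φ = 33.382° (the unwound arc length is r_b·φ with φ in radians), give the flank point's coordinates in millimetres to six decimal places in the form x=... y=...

pitch radius r_p = m·N/2 = 2.178·56/2 = 60.984000
base radius r_b = r_p·cos α = 60.984000·cos 20.155° = 57.249579
roll angle φ = 33.382° = 0.58262581 rad
x = r_b·(cos φ + φ·sin φ) = 57.249579·(0.83502076 + 0.58262581·0.55021844) = 66.157169
y = r_b·(sin φ − φ·cos φ) = 57.249579·(0.55021844 − 0.58262581·0.83502076) = 3.647588

x=66.157169 y=3.647588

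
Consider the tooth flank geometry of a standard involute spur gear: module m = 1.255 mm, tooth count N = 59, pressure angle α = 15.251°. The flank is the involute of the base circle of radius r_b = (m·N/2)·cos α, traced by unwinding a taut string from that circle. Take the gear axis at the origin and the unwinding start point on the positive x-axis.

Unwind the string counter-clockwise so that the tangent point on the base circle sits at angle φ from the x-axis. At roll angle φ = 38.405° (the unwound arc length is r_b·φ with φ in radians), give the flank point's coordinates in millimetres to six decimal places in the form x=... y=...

x=42.863707 y=3.427125

pitch radius r_p = m·N/2 = 1.255·59/2 = 37.022500
base radius r_b = r_p·cos α = 37.022500·cos 15.251° = 35.718669
roll angle φ = 38.405° = 0.67029370 rad
x = r_b·(cos φ + φ·sin φ) = 35.718669·(0.78363925 + 0.67029370·0.62121617) = 42.863707
y = r_b·(sin φ − φ·cos φ) = 35.718669·(0.62121617 − 0.67029370·0.78363925) = 3.427125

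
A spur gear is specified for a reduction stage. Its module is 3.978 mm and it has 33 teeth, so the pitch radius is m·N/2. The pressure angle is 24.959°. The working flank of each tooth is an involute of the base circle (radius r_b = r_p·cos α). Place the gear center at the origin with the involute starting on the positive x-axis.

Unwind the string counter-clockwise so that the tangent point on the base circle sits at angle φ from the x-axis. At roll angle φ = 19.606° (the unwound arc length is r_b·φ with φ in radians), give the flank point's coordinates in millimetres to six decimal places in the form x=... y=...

pitch radius r_p = m·N/2 = 3.978·33/2 = 65.637000
base radius r_b = r_p·cos α = 65.637000·cos 24.959° = 59.507159
roll angle φ = 19.606° = 0.34218925 rad
x = r_b·(cos φ + φ·sin φ) = 59.507159·(0.94202232 + 0.34218925·0.33555022) = 62.889784
y = r_b·(sin φ − φ·cos φ) = 59.507159·(0.33555022 − 0.34218925·0.94202232) = 0.785513

x=62.889784 y=0.785513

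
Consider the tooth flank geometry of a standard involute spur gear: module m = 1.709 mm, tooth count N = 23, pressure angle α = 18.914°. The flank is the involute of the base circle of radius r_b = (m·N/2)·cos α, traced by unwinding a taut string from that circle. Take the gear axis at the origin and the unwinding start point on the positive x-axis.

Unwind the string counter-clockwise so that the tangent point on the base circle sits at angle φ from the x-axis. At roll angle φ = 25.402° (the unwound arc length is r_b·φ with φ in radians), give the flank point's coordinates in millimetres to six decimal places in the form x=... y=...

x=20.330754 y=0.529527

pitch radius r_p = m·N/2 = 1.709·23/2 = 19.653500
base radius r_b = r_p·cos α = 19.653500·cos 18.914° = 18.592333
roll angle φ = 25.402° = 0.44334854 rad
x = r_b·(cos φ + φ·sin φ) = 18.592333·(0.90332032 + 0.44334854·0.42896667) = 20.330754
y = r_b·(sin φ − φ·cos φ) = 18.592333·(0.42896667 − 0.44334854·0.90332032) = 0.529527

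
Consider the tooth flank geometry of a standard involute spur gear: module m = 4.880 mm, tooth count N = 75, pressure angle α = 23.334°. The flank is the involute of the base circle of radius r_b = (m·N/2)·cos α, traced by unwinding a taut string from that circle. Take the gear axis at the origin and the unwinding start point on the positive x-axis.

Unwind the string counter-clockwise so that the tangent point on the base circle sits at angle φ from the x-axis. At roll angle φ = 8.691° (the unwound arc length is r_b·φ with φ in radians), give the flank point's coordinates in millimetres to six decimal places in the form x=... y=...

pitch radius r_p = m·N/2 = 4.880·75/2 = 183.000000
base radius r_b = r_p·cos α = 183.000000·cos 23.334° = 168.032704
roll angle φ = 8.691° = 0.15168657 rad
x = r_b·(cos φ + φ·sin φ) = 168.032704·(0.98851763 + 0.15168657·0.15110555) = 169.954715
y = r_b·(sin φ − φ·cos φ) = 168.032704·(0.15110555 − 0.15168657·0.98851763) = 0.195036

x=169.954715 y=0.195036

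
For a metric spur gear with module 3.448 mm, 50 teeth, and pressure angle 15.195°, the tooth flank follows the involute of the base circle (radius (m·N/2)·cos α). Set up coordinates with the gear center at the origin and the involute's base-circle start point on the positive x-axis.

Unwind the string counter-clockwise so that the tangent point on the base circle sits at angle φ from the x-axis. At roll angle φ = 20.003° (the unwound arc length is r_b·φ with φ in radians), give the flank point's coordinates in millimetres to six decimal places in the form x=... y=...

x=88.102489 y=1.165590

pitch radius r_p = m·N/2 = 3.448·50/2 = 86.200000
base radius r_b = r_p·cos α = 86.200000·cos 15.195° = 83.186394
roll angle φ = 20.003° = 0.34911821 rad
x = r_b·(cos φ + φ·sin φ) = 83.186394·(0.93967471 + 0.34911821·0.34206935) = 88.102489
y = r_b·(sin φ − φ·cos φ) = 83.186394·(0.34206935 − 0.34911821·0.93967471) = 1.165590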